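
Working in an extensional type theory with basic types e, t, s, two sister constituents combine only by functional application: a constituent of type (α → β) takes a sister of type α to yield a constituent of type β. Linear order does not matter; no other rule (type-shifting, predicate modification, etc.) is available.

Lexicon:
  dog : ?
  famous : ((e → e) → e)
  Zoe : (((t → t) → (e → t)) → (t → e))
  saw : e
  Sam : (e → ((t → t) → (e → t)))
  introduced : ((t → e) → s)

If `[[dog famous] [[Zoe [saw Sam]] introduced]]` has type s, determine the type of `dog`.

(((e → e) → e) → (s → s))

[[dog famous] [[Zoe [saw Sam]] introduced]] is required to be s. [[Zoe [saw Sam]] introduced] : s cannot yield s as functor, so [dog famous] : (s → s).
[dog famous] is required to be (s → s). famous : ((e → e) → e) cannot yield (s → s) as functor, so dog : (((e → e) → e) → (s → s)).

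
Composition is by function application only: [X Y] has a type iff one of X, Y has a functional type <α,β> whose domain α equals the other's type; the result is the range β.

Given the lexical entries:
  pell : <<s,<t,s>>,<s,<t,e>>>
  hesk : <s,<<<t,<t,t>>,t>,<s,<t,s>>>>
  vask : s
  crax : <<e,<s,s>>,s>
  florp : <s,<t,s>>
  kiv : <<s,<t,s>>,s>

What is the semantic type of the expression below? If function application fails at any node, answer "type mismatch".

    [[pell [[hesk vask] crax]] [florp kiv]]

[hesk vask] — hesk of type <s,<<<t,<t,t>>,t>,<s,<t,s>>>> combines with vask of type s: type <<<t,<t,t>>,t>,<s,<t,s>>>.
[[hesk vask] crax]: <<<t,<t,t>>,t>,<s,<t,s>>> with <<e,<s,s>>,s> — neither is a function whose domain matches the other; composition fails here.

type mismatch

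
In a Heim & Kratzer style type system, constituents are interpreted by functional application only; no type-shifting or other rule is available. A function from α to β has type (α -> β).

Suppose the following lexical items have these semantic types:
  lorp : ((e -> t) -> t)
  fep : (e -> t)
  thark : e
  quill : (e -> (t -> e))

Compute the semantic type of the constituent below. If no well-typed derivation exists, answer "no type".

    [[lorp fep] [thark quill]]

e

At [lorp fep], lorp : ((e -> t) -> t) takes fep : (e -> t), giving t.
At [thark quill], quill : (e -> (t -> e)) takes thark : e, giving (t -> e).
At [[lorp fep] [thark quill]], [thark quill] : (t -> e) takes [lorp fep] : t, giving e.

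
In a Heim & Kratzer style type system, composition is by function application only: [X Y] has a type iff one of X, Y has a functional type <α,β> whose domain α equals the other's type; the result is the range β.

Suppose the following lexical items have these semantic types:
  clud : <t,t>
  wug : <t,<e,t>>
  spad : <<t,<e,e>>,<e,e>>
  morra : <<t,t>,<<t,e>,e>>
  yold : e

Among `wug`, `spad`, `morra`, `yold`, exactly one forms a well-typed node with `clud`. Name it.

wug : <t,<e,t>> — does not combine with clud.
spad : <<t,<e,e>>,<e,e>> — does not combine with clud.
morra — combines: morra : <<t,t>,<<t,e>,e>> takes clud : <t,t> as argument, giving <<t,e>,e>.
yold : e — does not combine with clud.

morra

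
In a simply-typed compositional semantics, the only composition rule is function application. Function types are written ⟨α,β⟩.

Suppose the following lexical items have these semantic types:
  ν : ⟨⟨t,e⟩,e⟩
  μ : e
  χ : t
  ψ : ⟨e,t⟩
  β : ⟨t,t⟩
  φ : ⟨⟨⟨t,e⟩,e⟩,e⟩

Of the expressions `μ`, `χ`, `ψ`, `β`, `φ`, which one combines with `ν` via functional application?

φ

μ : e — neither side's domain matches the other.
χ : t — neither side's domain matches the other.
ψ : ⟨e,t⟩ — neither side's domain matches the other.
β : ⟨t,t⟩ — neither side's domain matches the other.
φ — combines: φ : ⟨⟨⟨t,e⟩,e⟩,e⟩ takes ν : ⟨⟨t,e⟩,e⟩ as argument, giving e.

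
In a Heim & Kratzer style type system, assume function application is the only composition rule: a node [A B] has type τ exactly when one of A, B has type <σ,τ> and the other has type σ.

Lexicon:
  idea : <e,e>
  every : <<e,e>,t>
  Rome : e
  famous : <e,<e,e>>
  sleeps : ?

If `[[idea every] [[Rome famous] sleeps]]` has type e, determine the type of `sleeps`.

<<e,e>,<t,e>>

[[idea every] [[Rome famous] sleeps]] must have type e. The sister [idea every] has type t; that is not a function onto e, so [[Rome famous] sleeps] must be the functor, of type <t,e>.
[[Rome famous] sleeps] must have type <t,e>. The sister [Rome famous] has type <e,e>; that is not a function onto <t,e>, so sleeps must be the functor, of type <<e,e>,<t,e>>.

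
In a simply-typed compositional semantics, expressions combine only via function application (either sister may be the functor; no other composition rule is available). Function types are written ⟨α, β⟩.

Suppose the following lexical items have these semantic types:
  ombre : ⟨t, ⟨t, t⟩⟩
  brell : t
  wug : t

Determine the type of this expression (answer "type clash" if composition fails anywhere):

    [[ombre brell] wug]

t

At [ombre brell], ombre : ⟨t, ⟨t, t⟩⟩ takes brell : t, giving ⟨t, t⟩.
At [[ombre brell] wug], [ombre brell] : ⟨t, t⟩ takes wug : t, giving t.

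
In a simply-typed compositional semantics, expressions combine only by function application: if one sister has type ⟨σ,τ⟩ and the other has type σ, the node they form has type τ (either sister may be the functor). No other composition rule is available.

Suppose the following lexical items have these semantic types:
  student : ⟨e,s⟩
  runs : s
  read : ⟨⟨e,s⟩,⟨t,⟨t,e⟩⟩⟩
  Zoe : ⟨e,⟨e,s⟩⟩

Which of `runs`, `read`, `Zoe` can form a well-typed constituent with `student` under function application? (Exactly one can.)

read

runs : s — no; student wants e, and runs wants nothing (atomic).
read — combines: read : ⟨⟨e,s⟩,⟨t,⟨t,e⟩⟩⟩ takes student : ⟨e,s⟩ as argument, giving ⟨t,⟨t,e⟩⟩.
Zoe : ⟨e,⟨e,s⟩⟩ — no; student wants e, and Zoe wants e.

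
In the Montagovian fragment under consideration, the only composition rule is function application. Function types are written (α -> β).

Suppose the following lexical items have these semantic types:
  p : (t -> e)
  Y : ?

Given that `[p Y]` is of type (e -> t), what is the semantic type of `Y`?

[p Y] must have type (e -> t). The sister p has type (t -> e); that is not a function onto (e -> t), so Y must be the functor, of type ((t -> e) -> (e -> t)).

((t -> e) -> (e -> t))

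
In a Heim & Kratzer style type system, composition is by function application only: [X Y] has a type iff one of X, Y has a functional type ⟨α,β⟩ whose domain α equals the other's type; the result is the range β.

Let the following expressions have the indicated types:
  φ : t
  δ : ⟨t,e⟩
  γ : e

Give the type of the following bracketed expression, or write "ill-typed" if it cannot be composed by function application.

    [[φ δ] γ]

[φ δ]: functor δ : ⟨t,e⟩, argument φ : t; result e.
[[φ δ] γ]: e with e — neither is a function whose domain matches the other; composition fails here.

ill-typed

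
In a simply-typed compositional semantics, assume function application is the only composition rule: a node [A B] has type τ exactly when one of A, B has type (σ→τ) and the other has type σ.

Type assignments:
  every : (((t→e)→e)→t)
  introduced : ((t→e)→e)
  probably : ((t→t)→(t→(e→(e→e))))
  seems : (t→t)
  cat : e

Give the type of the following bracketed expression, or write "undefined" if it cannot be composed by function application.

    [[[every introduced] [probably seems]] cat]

(e→e)

[every introduced]: (((t→e)→e)→t) applied to ((t→e)→e) yields t.
[probably seems]: ((t→t)→(t→(e→(e→e)))) applied to (t→t) yields (t→(e→(e→e))).
[[every introduced] [probably seems]]: (t→(e→(e→e))) applied to t yields (e→(e→e)).
[[[every introduced] [probably seems]] cat]: (e→(e→e)) applied to e yields (e→e).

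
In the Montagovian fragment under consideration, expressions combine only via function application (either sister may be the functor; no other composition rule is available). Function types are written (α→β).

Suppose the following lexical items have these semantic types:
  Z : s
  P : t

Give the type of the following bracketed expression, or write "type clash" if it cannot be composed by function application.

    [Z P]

type clash

At [Z P]: neither s nor t can take the other as argument; the node is ill-typed.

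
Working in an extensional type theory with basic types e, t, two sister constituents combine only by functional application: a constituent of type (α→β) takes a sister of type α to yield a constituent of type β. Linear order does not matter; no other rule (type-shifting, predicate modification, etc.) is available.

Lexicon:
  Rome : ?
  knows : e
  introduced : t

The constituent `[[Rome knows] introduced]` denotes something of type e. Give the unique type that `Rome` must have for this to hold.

[[Rome knows] introduced] is required to be e. introduced : t cannot yield e as functor, so [Rome knows] : (t→e).
[Rome knows] is required to be (t→e). knows : e cannot yield (t→e) as functor, so Rome : (e→(t→e)).

(e→(t→e))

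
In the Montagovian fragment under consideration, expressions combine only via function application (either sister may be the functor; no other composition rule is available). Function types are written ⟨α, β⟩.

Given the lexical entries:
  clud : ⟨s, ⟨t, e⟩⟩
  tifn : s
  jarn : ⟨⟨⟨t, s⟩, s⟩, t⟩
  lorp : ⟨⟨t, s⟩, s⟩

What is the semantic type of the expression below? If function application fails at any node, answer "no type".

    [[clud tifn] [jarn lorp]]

e

[clud tifn] — clud of type ⟨s, ⟨t, e⟩⟩ combines with tifn of type s: type ⟨t, e⟩.
[jarn lorp] — jarn of type ⟨⟨⟨t, s⟩, s⟩, t⟩ combines with lorp of type ⟨⟨t, s⟩, s⟩: type t.
[[clud tifn] [jarn lorp]] — [clud tifn] of type ⟨t, e⟩ combines with [jarn lorp] of type t: type e.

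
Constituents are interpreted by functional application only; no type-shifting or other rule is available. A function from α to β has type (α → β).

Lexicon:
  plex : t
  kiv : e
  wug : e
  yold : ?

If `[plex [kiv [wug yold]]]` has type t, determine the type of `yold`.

[plex [kiv [wug yold]]] must have type t. The sister plex has type t; that is not a function onto t, so [kiv [wug yold]] must be the functor, of type (t → t).
[kiv [wug yold]] must have type (t → t). The sister kiv has type e; that is not a function onto (t → t), so [wug yold] must be the functor, of type (e → (t → t)).
[wug yold] must have type (e → (t → t)). The sister wug has type e; that is not a function onto (e → (t → t)), so yold must be the functor, of type (e → (e → (t → t))).

(e → (e → (t → t)))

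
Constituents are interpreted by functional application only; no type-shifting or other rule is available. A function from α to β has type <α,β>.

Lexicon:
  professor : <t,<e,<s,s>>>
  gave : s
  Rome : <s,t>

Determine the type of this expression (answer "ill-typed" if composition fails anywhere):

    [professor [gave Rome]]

<e,<s,s>>

[gave Rome] — Rome of type <s,t> combines with gave of type s: type t.
[professor [gave Rome]] — professor of type <t,<e,<s,s>>> combines with [gave Rome] of type t: type <e,<s,s>>.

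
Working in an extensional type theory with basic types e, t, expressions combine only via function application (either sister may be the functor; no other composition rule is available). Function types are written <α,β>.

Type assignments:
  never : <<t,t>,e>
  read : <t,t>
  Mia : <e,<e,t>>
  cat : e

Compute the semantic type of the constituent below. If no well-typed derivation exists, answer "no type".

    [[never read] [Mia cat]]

[never read]: never is <<t,t>,e>, read is <t,t>; result e.
[Mia cat]: Mia is <e,<e,t>>, cat is e; result <e,t>.
[[never read] [Mia cat]]: [Mia cat] is <e,t>, [never read] is e; result t.

t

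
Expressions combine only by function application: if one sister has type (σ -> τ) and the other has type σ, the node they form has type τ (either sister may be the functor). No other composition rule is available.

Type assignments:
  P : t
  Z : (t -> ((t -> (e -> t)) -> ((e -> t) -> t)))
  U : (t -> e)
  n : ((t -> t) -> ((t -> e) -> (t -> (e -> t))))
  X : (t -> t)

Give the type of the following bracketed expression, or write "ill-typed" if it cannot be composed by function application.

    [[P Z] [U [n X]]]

((e -> t) -> t)

[P Z]: (t -> ((t -> (e -> t)) -> ((e -> t) -> t))) applied to t yields ((t -> (e -> t)) -> ((e -> t) -> t)).
[n X]: ((t -> t) -> ((t -> e) -> (t -> (e -> t)))) applied to (t -> t) yields ((t -> e) -> (t -> (e -> t))).
[U [n X]]: ((t -> e) -> (t -> (e -> t))) applied to (t -> e) yields (t -> (e -> t)).
[[P Z] [U [n X]]]: ((t -> (e -> t)) -> ((e -> t) -> t)) applied to (t -> (e -> t)) yields ((e -> t) -> t).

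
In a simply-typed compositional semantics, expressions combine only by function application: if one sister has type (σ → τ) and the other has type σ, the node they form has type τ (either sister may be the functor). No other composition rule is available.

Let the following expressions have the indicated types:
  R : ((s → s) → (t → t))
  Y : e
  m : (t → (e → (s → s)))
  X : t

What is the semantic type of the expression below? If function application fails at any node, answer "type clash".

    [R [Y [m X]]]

[m X] — m of type (t → (e → (s → s))) combines with X of type t: type (e → (s → s)).
[Y [m X]] — [m X] of type (e → (s → s)) combines with Y of type e: type (s → s).
[R [Y [m X]]] — R of type ((s → s) → (t → t)) combines with [Y [m X]] of type (s → s): type (t → t).

(t → t)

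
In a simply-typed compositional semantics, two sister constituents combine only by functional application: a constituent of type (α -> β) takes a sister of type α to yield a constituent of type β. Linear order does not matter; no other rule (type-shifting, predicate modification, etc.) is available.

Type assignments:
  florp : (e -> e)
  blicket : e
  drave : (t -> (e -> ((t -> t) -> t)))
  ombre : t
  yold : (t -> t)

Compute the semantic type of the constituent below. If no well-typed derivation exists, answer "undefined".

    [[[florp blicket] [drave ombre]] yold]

[florp blicket]: (e -> e) applied to e yields e.
[drave ombre]: (t -> (e -> ((t -> t) -> t))) applied to t yields (e -> ((t -> t) -> t)).
[[florp blicket] [drave ombre]]: (e -> ((t -> t) -> t)) applied to e yields ((t -> t) -> t).
[[[florp blicket] [drave ombre]] yold]: ((t -> t) -> t) applied to (t -> t) yields t.

t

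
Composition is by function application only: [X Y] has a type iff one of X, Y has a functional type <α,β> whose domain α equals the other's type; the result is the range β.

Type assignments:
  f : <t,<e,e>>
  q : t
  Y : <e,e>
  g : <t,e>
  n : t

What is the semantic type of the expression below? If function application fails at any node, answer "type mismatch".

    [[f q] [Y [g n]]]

e

[f q]: f is <t,<e,e>>, q is t; result <e,e>.
[g n]: g is <t,e>, n is t; result e.
[Y [g n]]: Y is <e,e>, [g n] is e; result e.
[[f q] [Y [g n]]]: [f q] is <e,e>, [Y [g n]] is e; result e.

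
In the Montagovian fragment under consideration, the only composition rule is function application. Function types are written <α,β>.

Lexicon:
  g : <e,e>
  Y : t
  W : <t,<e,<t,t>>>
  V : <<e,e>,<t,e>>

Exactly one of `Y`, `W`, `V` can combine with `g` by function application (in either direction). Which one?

V

Y : t — neither side's domain matches the other.
W : <t,<e,<t,t>>> — neither side's domain matches the other.
V — combines: V : <<e,e>,<t,e>> takes g : <e,e> as argument, giving <t,e>.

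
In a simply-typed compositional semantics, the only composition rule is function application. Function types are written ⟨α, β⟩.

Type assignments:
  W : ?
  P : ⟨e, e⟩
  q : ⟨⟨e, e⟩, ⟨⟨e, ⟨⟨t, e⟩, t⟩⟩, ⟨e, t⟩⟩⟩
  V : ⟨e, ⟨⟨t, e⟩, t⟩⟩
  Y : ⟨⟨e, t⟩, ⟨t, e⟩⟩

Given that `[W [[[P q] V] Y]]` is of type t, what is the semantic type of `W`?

[W [[[P q] V] Y]] must have type t. The sister [[[P q] V] Y] has type ⟨t, e⟩; that is not a function onto t, so W must be the functor, of type ⟨⟨t, e⟩, t⟩.

⟨⟨t, e⟩, t⟩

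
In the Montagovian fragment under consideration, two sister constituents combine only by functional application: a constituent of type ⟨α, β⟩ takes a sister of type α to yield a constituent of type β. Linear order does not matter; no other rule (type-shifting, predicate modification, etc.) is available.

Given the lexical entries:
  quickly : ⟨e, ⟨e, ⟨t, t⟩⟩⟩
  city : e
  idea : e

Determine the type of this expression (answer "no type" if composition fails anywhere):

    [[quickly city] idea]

⟨t, t⟩

At [quickly city], quickly : ⟨e, ⟨e, ⟨t, t⟩⟩⟩ takes city : e, giving ⟨e, ⟨t, t⟩⟩.
At [[quickly city] idea], [quickly city] : ⟨e, ⟨t, t⟩⟩ takes idea : e, giving ⟨t, t⟩.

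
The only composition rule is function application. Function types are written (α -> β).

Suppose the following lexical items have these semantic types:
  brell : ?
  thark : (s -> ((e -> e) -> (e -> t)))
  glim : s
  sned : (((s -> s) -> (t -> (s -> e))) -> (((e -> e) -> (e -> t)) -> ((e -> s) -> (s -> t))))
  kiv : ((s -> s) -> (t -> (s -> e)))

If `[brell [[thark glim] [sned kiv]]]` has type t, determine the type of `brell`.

(((e -> s) -> (s -> t)) -> t)

[brell [[thark glim] [sned kiv]]] is required to be t. [[thark glim] [sned kiv]] : ((e -> s) -> (s -> t)) cannot yield t as functor, so brell : (((e -> s) -> (s -> t)) -> t).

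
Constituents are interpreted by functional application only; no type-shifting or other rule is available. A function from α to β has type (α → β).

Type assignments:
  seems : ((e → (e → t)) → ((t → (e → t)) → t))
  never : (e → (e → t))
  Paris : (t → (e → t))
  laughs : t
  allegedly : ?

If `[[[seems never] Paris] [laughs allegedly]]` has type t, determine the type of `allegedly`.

For [[[seems never] Paris] [laughs allegedly]] to have type t with [[seems never] Paris] of type t, [laughs allegedly] must be the function: [laughs allegedly] : (t → t).
For [laughs allegedly] to have type (t → t) with laughs of type t, allegedly must be the function: allegedly : (t → (t → t)).

(t → (t → t))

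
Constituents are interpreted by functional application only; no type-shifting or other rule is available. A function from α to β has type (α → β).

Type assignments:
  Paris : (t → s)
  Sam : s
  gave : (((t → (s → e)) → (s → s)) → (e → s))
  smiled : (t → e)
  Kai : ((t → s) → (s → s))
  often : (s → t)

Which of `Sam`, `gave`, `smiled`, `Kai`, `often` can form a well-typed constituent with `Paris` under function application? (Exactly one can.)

Sam : s — does not combine with Paris.
gave : (((t → (s → e)) → (s → s)) → (e → s)) — does not combine with Paris.
smiled : (t → e) — does not combine with Paris.
Kai — combines: Kai : ((t → s) → (s → s)) takes Paris : (t → s) as argument, giving (s → s).
often : (s → t) — does not combine with Paris.

Kai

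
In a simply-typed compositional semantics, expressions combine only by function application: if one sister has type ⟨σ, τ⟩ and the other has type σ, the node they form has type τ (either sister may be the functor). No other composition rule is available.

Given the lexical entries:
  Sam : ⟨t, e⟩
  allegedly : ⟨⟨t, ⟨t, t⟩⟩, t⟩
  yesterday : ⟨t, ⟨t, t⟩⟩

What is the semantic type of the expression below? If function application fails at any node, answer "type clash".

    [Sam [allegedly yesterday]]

e

[allegedly yesterday]: allegedly is ⟨⟨t, ⟨t, t⟩⟩, t⟩, yesterday is ⟨t, ⟨t, t⟩⟩; result t.
[Sam [allegedly yesterday]]: Sam is ⟨t, e⟩, [allegedly yesterday] is t; result e.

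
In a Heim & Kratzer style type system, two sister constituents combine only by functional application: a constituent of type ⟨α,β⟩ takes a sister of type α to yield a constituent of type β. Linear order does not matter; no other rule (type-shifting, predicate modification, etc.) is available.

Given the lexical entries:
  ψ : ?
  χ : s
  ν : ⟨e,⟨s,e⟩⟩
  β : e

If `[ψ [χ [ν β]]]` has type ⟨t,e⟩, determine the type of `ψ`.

⟨e,⟨t,e⟩⟩

For [ψ [χ [ν β]]] to have type ⟨t,e⟩ with [χ [ν β]] of type e, ψ must be the function: ψ : ⟨e,⟨t,e⟩⟩.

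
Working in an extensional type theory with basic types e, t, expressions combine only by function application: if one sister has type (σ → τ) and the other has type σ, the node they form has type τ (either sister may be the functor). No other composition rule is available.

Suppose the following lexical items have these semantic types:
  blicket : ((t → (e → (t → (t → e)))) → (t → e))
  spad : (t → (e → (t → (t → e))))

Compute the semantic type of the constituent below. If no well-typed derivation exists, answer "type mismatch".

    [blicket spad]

[blicket spad]: ((t → (e → (t → (t → e)))) → (t → e)) applied to (t → (e → (t → (t → e)))) yields (t → e).

(t → e)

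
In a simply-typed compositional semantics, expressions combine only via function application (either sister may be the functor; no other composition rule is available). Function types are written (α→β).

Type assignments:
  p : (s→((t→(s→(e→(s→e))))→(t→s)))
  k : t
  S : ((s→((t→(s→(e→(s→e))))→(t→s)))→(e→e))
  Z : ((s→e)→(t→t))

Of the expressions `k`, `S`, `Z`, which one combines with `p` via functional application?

k : t — does not combine with p.
S — combines: S : ((s→((t→(s→(e→(s→e))))→(t→s)))→(e→e)) takes p : (s→((t→(s→(e→(s→e))))→(t→s))) as argument, giving (e→e).
Z : ((s→e)→(t→t)) — does not combine with p.

S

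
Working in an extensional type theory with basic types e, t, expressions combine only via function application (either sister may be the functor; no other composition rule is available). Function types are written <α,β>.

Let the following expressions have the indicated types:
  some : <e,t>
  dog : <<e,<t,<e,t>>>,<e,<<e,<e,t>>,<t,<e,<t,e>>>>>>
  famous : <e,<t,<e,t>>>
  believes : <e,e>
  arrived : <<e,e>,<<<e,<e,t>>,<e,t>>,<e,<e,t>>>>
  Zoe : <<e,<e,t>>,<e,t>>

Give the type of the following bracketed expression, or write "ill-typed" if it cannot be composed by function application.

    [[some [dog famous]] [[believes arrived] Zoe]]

[dog famous]: functor dog : <<e,<t,<e,t>>>,<e,<<e,<e,t>>,<t,<e,<t,e>>>>>>, argument famous : <e,<t,<e,t>>>; result <e,<<e,<e,t>>,<t,<e,<t,e>>>>>.
At [some [dog famous]]: neither <e,t> nor <e,<<e,<e,t>>,<t,<e,<t,e>>>>> can take the other as argument; the node is ill-typed.

ill-typed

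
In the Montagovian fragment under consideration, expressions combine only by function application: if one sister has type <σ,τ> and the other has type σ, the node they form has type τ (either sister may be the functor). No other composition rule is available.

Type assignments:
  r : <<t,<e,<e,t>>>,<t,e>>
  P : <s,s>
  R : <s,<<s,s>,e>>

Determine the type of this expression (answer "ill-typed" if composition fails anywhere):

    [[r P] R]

ill-typed

[r P]: <<t,<e,<e,t>>>,<t,e>> with <s,s> — neither is a function whose domain matches the other; composition fails here.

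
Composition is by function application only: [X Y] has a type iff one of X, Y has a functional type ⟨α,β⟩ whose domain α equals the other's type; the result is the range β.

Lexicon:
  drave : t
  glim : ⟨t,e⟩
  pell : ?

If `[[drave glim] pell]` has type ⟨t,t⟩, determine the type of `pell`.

⟨e,⟨t,t⟩⟩

[[drave glim] pell] must have type ⟨t,t⟩. The sister [drave glim] has type e; that is not a function onto ⟨t,t⟩, so pell must be the functor, of type ⟨e,⟨t,t⟩⟩.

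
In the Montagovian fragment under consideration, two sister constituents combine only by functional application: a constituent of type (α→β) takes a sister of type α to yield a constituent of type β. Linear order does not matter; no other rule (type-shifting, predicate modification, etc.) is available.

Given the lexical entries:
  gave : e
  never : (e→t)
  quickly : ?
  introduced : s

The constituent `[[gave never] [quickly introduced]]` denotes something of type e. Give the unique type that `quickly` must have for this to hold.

For [[gave never] [quickly introduced]] to have type e with [gave never] of type t, [quickly introduced] must be the function: [quickly introduced] : (t→e).
For [quickly introduced] to have type (t→e) with introduced of type s, quickly must be the function: quickly : (s→(t→e)).

(s→(t→e))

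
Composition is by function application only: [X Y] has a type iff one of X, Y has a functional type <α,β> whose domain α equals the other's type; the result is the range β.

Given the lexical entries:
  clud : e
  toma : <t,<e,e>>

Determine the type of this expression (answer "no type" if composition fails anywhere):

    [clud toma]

no type

At [clud toma]: neither e nor <t,<e,e>> can take the other as argument; the node is ill-typed.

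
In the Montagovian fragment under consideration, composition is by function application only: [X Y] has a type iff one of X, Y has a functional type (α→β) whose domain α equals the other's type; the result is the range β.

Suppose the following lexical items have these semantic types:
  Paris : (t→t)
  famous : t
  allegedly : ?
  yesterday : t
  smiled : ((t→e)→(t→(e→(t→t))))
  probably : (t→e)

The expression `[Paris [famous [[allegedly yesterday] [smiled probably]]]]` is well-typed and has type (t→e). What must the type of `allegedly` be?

[Paris [famous [[allegedly yesterday] [smiled probably]]]] must have type (t→e). The sister Paris has type (t→t); that is not a function onto (t→e), so [famous [[allegedly yesterday] [smiled probably]]] must be the functor, of type ((t→t)→(t→e)).
[famous [[allegedly yesterday] [smiled probably]]] must have type ((t→t)→(t→e)). The sister famous has type t; that is not a function onto ((t→t)→(t→e)), so [[allegedly yesterday] [smiled probably]] must be the functor, of type (t→((t→t)→(t→e))).
[[allegedly yesterday] [smiled probably]] must have type (t→((t→t)→(t→e))). The sister [smiled probably] has type (t→(e→(t→t))); that is not a function onto (t→((t→t)→(t→e))), so [allegedly yesterday] must be the functor, of type ((t→(e→(t→t)))→(t→((t→t)→(t→e)))).
[allegedly yesterday] must have type ((t→(e→(t→t)))→(t→((t→t)→(t→e)))). The sister yesterday has type t; that is not a function onto ((t→(e→(t→t)))→(t→((t→t)→(t→e)))), so allegedly must be the functor, of type (t→((t→(e→(t→t)))→(t→((t→t)→(t→e))))).

(t→((t→(e→(t→t)))→(t→((t→t)→(t→e)))))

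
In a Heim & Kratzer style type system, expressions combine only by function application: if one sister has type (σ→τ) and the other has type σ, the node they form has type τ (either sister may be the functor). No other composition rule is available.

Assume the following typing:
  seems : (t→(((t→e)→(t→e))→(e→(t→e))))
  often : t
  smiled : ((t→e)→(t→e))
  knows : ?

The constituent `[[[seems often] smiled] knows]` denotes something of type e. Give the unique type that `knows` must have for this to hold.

For [[[seems often] smiled] knows] to have type e with [[seems often] smiled] of type (e→(t→e)), knows must be the function: knows : ((e→(t→e))→e).

((e→(t→e))→e)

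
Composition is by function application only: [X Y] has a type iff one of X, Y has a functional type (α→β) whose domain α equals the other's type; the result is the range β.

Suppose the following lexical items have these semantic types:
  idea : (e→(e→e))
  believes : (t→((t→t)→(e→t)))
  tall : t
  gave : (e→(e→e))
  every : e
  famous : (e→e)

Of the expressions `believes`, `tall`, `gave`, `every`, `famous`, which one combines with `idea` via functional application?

believes : (t→((t→t)→(e→t))) — idea needs e; believes needs t; neither fits.
tall : t — idea needs e; tall needs nothing (atomic); neither fits.
gave : (e→(e→e)) — idea needs e; gave needs e; neither fits.
every — combines: idea : (e→(e→e)) takes every : e as argument, giving (e→e).
famous : (e→e) — idea needs e; famous needs e; neither fits.

every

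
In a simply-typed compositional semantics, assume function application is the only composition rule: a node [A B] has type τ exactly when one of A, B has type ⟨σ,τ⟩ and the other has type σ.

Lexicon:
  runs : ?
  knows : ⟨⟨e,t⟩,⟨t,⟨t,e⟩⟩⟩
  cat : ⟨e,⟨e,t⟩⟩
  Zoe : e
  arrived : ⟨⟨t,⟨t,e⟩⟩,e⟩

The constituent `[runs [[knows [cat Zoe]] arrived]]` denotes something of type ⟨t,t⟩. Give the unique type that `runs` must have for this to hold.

⟨e,⟨t,t⟩⟩

For [runs [[knows [cat Zoe]] arrived]] to have type ⟨t,t⟩ with [[knows [cat Zoe]] arrived] of type e, runs must be the function: runs : ⟨e,⟨t,t⟩⟩.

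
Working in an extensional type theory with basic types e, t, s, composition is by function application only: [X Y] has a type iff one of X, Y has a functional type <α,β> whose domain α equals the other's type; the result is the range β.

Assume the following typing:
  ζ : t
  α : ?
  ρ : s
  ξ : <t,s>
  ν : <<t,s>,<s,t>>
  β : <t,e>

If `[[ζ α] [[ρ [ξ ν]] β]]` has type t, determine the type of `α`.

[[ζ α] [[ρ [ξ ν]] β]] must have type t. The sister [[ρ [ξ ν]] β] has type e; that is not a function onto t, so [ζ α] must be the functor, of type <e,t>.
[ζ α] must have type <e,t>. The sister ζ has type t; that is not a function onto <e,t>, so α must be the functor, of type <t,<e,t>>.

<t,<e,t>>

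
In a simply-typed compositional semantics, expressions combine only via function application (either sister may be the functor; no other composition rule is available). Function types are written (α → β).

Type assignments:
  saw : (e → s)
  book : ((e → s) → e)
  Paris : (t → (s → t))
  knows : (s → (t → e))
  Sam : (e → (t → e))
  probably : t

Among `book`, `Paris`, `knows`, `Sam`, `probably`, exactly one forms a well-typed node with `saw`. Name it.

book — combines: book : ((e → s) → e) takes saw : (e → s) as argument, giving e.
Paris : (t → (s → t)) — no; saw wants e, and Paris wants t.
knows : (s → (t → e)) — no; saw wants e, and knows wants s.
Sam : (e → (t → e)) — no; saw wants e, and Sam wants e.
probably : t — no; saw wants e, and probably wants nothing (atomic).

book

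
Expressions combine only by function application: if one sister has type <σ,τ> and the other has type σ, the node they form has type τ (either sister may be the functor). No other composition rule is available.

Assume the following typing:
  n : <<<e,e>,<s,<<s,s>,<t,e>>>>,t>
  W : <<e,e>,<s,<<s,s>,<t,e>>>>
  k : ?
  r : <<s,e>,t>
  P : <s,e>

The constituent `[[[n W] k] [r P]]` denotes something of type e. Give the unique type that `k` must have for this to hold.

<t,<t,e>>

[[[n W] k] [r P]] is required to be e. [r P] : t cannot yield e as functor, so [[n W] k] : <t,e>.
[[n W] k] is required to be <t,e>. [n W] : t cannot yield <t,e> as functor, so k : <t,<t,e>>.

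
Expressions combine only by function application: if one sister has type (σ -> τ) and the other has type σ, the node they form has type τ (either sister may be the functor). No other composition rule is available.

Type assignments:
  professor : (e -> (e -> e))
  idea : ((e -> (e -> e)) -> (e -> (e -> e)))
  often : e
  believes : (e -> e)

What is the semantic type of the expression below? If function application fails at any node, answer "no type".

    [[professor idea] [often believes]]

[professor idea]: ((e -> (e -> e)) -> (e -> (e -> e))) applied to (e -> (e -> e)) yields (e -> (e -> e)).
[often believes]: (e -> e) applied to e yields e.
[[professor idea] [often believes]]: (e -> (e -> e)) applied to e yields (e -> e).

(e -> e)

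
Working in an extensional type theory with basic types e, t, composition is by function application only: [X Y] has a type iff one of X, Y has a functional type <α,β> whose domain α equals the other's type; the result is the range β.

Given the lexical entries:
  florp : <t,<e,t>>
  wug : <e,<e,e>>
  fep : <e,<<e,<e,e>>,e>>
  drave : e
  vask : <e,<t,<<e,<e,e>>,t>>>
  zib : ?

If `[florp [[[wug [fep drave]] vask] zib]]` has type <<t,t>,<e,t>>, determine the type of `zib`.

For [florp [[[wug [fep drave]] vask] zib]] to have type <<t,t>,<e,t>> with florp of type <t,<e,t>>, [[[wug [fep drave]] vask] zib] must be the function: [[[wug [fep drave]] vask] zib] : <<t,<e,t>>,<<t,t>,<e,t>>>.
For [[[wug [fep drave]] vask] zib] to have type <<t,<e,t>>,<<t,t>,<e,t>>> with [[wug [fep drave]] vask] of type <t,<<e,<e,e>>,t>>, zib must be the function: zib : <<t,<<e,<e,e>>,t>>,<<t,<e,t>>,<<t,t>,<e,t>>>>.

<<t,<<e,<e,e>>,t>>,<<t,<e,t>>,<<t,t>,<e,t>>>>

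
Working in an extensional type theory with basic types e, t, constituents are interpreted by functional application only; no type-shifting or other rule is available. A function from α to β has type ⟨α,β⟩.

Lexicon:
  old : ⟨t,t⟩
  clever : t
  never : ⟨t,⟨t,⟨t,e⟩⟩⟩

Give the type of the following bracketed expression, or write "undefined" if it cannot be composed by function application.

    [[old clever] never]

⟨t,⟨t,e⟩⟩

[old clever]: ⟨t,t⟩ applied to t yields t.
[[old clever] never]: ⟨t,⟨t,⟨t,e⟩⟩⟩ applied to t yields ⟨t,⟨t,e⟩⟩.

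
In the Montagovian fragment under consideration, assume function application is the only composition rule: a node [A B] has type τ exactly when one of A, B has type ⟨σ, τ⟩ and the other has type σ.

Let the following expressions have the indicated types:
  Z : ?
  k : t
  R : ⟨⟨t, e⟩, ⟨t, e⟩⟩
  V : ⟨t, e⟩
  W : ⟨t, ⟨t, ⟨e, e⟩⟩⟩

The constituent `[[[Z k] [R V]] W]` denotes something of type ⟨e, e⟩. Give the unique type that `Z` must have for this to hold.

⟨t, ⟨⟨t, e⟩, ⟨⟨t, ⟨t, ⟨e, e⟩⟩⟩, ⟨e, e⟩⟩⟩⟩

[[[Z k] [R V]] W] is required to be ⟨e, e⟩. W : ⟨t, ⟨t, ⟨e, e⟩⟩⟩ cannot yield ⟨e, e⟩ as functor, so [[Z k] [R V]] : ⟨⟨t, ⟨t, ⟨e, e⟩⟩⟩, ⟨e, e⟩⟩.
[[Z k] [R V]] is required to be ⟨⟨t, ⟨t, ⟨e, e⟩⟩⟩, ⟨e, e⟩⟩. [R V] : ⟨t, e⟩ cannot yield ⟨⟨t, ⟨t, ⟨e, e⟩⟩⟩, ⟨e, e⟩⟩ as functor, so [Z k] : ⟨⟨t, e⟩, ⟨⟨t, ⟨t, ⟨e, e⟩⟩⟩, ⟨e, e⟩⟩⟩.
[Z k] is required to be ⟨⟨t, e⟩, ⟨⟨t, ⟨t, ⟨e, e⟩⟩⟩, ⟨e, e⟩⟩⟩. k : t cannot yield ⟨⟨t, e⟩, ⟨⟨t, ⟨t, ⟨e, e⟩⟩⟩, ⟨e, e⟩⟩⟩ as functor, so Z : ⟨t, ⟨⟨t, e⟩, ⟨⟨t, ⟨t, ⟨e, e⟩⟩⟩, ⟨e, e⟩⟩⟩⟩.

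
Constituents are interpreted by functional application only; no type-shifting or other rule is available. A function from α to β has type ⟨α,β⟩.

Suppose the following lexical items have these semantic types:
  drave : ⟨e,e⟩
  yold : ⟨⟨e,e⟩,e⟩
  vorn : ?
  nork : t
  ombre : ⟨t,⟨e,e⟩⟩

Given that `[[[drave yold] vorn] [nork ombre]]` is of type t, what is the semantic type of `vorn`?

⟨e,⟨⟨e,e⟩,t⟩⟩

[[[drave yold] vorn] [nork ombre]] must have type t. The sister [nork ombre] has type ⟨e,e⟩; that is not a function onto t, so [[drave yold] vorn] must be the functor, of type ⟨⟨e,e⟩,t⟩.
[[drave yold] vorn] must have type ⟨⟨e,e⟩,t⟩. The sister [drave yold] has type e; that is not a function onto ⟨⟨e,e⟩,t⟩, so vorn must be the functor, of type ⟨e,⟨⟨e,e⟩,t⟩⟩.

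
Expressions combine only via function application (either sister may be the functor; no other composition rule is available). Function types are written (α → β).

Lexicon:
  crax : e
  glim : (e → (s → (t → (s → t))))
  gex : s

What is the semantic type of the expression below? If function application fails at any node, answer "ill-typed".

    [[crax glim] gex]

(t → (s → t))

[crax glim]: glim is (e → (s → (t → (s → t)))), crax is e; result (s → (t → (s → t))).
[[crax glim] gex]: [crax glim] is (s → (t → (s → t))), gex is s; result (t → (s → t)).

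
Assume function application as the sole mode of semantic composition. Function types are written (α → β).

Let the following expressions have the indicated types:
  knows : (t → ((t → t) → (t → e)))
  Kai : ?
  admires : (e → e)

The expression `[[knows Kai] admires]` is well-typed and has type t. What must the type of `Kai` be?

((t → ((t → t) → (t → e))) → ((e → e) → t))

For [[knows Kai] admires] to have type t with admires of type (e → e), [knows Kai] must be the function: [knows Kai] : ((e → e) → t).
For [knows Kai] to have type ((e → e) → t) with knows of type (t → ((t → t) → (t → e))), Kai must be the function: Kai : ((t → ((t → t) → (t → e))) → ((e → e) → t)).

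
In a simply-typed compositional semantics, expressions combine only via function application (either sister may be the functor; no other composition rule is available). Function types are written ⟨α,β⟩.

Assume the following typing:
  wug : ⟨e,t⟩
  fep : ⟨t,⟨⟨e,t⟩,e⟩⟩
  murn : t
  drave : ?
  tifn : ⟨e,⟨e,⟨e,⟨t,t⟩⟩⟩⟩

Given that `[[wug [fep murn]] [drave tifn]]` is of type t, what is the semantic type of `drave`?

For [[wug [fep murn]] [drave tifn]] to have type t with [wug [fep murn]] of type e, [drave tifn] must be the function: [drave tifn] : ⟨e,t⟩.
For [drave tifn] to have type ⟨e,t⟩ with tifn of type ⟨e,⟨e,⟨e,⟨t,t⟩⟩⟩⟩, drave must be the function: drave : ⟨⟨e,⟨e,⟨e,⟨t,t⟩⟩⟩⟩,⟨e,t⟩⟩.

⟨⟨e,⟨e,⟨e,⟨t,t⟩⟩⟩⟩,⟨e,t⟩⟩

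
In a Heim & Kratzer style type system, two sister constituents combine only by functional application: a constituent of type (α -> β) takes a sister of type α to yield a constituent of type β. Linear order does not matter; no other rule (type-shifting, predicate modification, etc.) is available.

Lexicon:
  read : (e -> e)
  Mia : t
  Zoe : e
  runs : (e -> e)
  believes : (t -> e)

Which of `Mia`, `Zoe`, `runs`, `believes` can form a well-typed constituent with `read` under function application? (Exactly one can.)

Mia : t — read needs e; Mia needs nothing (atomic); neither fits.
Zoe — combines: read : (e -> e) takes Zoe : e as argument, giving e.
runs : (e -> e) — read needs e; runs needs e; neither fits.
believes : (t -> e) — read needs e; believes needs t; neither fits.

Zoe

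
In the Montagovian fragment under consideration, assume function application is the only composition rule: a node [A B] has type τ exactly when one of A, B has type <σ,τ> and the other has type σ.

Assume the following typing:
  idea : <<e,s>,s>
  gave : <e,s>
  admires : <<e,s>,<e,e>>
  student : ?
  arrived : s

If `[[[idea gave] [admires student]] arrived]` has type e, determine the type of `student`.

<<<e,s>,<e,e>>,<s,<s,e>>>

At [[[idea gave] [admires student]] arrived] (required: e): arrived is s, which is not a function with range e; hence [[idea gave] [admires student]] is the functor — type <s,e>.
At [[idea gave] [admires student]] (required: <s,e>): [idea gave] is s, which is not a function with range <s,e>; hence [admires student] is the functor — type <s,<s,e>>.
At [admires student] (required: <s,<s,e>>): admires is <<e,s>,<e,e>>, which is not a function with range <s,<s,e>>; hence student is the functor — type <<<e,s>,<e,e>>,<s,<s,e>>>.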